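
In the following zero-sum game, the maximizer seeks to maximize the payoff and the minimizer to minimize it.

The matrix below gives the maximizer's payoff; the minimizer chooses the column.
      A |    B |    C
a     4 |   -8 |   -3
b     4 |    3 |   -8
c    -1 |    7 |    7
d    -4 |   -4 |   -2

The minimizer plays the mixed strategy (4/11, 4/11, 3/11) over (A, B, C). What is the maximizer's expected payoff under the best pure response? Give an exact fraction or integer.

a: (4)·(4/11) + (-8)·(4/11) + (-3)·(3/11) = -25/11.
b: (4)·(4/11) + (3)·(4/11) + (-8)·(3/11) = 4/11.
c: (-1)·(4/11) + (7)·(4/11) + (7)·(3/11) = 45/11.
d: (-4)·(4/11) + (-4)·(4/11) + (-2)·(3/11) = -38/11.
The best pure response is c with expected payoff 45/11.

45/11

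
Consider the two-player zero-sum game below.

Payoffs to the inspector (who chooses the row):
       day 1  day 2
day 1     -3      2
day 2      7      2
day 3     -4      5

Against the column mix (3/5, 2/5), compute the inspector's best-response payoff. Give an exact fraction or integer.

5

day 1: (-3)·(3/5) + (2)·(2/5) = -1.
day 2: (7)·(3/5) + (2)·(2/5) = 5.
day 3: (-4)·(3/5) + (5)·(2/5) = -2/5.
The best pure response is day 2 with expected payoff 5.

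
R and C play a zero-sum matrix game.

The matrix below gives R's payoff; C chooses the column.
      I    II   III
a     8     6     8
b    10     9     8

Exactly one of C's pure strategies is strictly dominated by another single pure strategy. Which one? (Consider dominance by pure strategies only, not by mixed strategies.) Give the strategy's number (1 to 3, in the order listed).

1

C prefers columns that give R less. Compare I with II: 6 < 8, 9 < 10.
So II strictly dominates I for C; I is strictly dominated.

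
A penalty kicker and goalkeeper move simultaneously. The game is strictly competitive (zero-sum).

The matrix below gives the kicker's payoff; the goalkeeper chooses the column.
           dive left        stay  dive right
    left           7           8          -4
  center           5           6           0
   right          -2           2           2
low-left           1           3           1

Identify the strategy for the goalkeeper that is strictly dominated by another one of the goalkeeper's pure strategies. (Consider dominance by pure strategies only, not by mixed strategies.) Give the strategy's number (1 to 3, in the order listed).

2

The goalkeeper prefers columns that give the kicker less. Compare stay with dive left: 7 < 8, 5 < 6, -2 < 2, 1 < 3.
So dive left strictly dominates stay for the goalkeeper; stay is strictly dominated.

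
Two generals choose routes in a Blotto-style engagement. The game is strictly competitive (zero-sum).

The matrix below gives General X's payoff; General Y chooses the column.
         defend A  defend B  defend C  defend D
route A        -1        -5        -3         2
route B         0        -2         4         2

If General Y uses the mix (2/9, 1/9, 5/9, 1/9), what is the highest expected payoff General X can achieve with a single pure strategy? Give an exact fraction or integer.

route A: (-1)·(2/9) + (-5)·(1/9) + (-3)·(5/9) + (2)·(1/9) = -20/9.
route B: (0)·(2/9) + (-2)·(1/9) + (4)·(5/9) + (2)·(1/9) = 20/9.
The best pure response is route B with expected payoff 20/9.

20/9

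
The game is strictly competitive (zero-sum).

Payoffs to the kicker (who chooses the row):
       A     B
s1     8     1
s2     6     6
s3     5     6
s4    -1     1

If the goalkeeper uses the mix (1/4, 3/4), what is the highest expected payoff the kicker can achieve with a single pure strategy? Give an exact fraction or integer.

6

s1: (8)·(1/4) + (1)·(3/4) = 11/4.
s2: (6)·(1/4) + (6)·(3/4) = 6.
s3: (5)·(1/4) + (6)·(3/4) = 23/4.
s4: (-1)·(1/4) + (1)·(3/4) = 1/2.
The best pure response is s2 with expected payoff 6.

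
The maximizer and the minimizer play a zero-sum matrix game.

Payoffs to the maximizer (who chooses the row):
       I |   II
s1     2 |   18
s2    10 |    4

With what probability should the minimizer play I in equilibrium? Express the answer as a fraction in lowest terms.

7/11

Row minima are 2 and 4, so the maximizer's maximin is 4; column maxima are 10 and 18, so the minimizer's minimax is 10. These differ, so the equilibrium is in mixed strategies.
Let the minimizer play I with probability q. The maximizer is indifferent when 2q + 18(1−q) = 10q + 4(1−q), giving q = 7/11.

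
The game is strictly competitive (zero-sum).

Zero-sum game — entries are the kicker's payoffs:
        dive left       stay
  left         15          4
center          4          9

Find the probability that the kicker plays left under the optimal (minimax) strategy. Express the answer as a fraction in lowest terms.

Row minima are 4 and 4, so the kicker's maximin is 4; column maxima are 15 and 9, so the goalkeeper's minimax is 9. These differ, so the equilibrium is in mixed strategies.
Let the kicker play left with probability p. The goalkeeper is indifferent when 15p + 4(1−p) = 4p + 9(1−p), giving p = 5/16.

5/16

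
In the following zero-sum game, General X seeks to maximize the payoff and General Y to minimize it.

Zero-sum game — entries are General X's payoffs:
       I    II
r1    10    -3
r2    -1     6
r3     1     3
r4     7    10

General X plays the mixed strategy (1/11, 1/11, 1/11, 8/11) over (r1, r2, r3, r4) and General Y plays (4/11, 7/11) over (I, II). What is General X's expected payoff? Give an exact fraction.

Against (4/11, 7/11), each row's expected payoff is r1: 19/11; r2: 38/11; r3: 25/11; r4: 98/11.
Taking the (1/11, 1/11, 1/11, 8/11)-weighted average: (1/11)·(19/11) + (1/11)·(38/11) + (1/11)·(25/11) + (8/11)·(98/11) = 866/121.

866/121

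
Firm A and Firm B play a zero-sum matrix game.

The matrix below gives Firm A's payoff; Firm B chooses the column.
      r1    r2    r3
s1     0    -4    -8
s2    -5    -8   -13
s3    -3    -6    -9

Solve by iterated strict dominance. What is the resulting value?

-8

Column r1 is strictly dominated by r2 for Firm B (-4<0, -8<-5, -6<-3); eliminate r1.
Column r2 is strictly dominated by r3 for Firm B (-8<-4, -13<-8, -9<-6); eliminate r2.
Row s2 is strictly dominated by row s1 (-8>-13); eliminate s2.
Row s3 is strictly dominated by row s1 (-8>-9); eliminate s3.
Only (s1, r3) remains, with payoff -8.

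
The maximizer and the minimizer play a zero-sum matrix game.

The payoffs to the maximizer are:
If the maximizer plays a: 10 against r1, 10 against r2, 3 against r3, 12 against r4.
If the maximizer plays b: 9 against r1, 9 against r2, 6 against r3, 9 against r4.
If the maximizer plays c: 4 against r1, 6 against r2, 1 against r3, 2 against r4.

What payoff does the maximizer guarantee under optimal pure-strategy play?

Row minima: 3, 6, 1 → the maximizer's maximin is 6.
Column maxima: 10, 10, 6, 12 → the minimizer's minimax is 6.
They coincide at (b, r3), so the value is 6.

6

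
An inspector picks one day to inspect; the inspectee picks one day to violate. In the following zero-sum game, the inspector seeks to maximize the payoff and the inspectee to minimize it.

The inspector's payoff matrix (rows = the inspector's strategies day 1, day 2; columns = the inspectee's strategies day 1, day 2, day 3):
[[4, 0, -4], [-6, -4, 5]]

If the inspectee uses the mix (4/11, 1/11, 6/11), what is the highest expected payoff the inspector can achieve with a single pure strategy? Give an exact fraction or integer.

day 1: (4)·(4/11) + (0)·(1/11) + (-4)·(6/11) = -8/11.
day 2: (-6)·(4/11) + (-4)·(1/11) + (5)·(6/11) = 2/11.
The best pure response is day 2 with expected payoff 2/11.

2/11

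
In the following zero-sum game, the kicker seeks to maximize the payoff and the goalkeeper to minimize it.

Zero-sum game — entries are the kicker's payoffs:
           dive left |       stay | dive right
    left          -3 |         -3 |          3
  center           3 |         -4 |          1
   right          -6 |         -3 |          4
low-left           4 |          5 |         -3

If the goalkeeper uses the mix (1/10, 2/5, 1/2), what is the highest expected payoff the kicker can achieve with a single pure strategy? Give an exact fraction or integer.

9/10

left: (-3)·(1/10) + (-3)·(2/5) + (3)·(1/2) = 0.
center: (3)·(1/10) + (-4)·(2/5) + (1)·(1/2) = -4/5.
right: (-6)·(1/10) + (-3)·(2/5) + (4)·(1/2) = 1/5.
low-left: (4)·(1/10) + (5)·(2/5) + (-3)·(1/2) = 9/10.
The best pure response is low-left with expected payoff 9/10.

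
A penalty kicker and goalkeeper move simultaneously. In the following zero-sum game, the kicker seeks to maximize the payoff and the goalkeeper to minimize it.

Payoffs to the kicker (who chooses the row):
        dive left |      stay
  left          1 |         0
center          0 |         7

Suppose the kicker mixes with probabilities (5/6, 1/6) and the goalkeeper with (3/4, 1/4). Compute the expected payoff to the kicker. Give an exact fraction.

Against (3/4, 1/4), each row's expected payoff is left: 3/4; center: 7/4.
Taking the (5/6, 1/6)-weighted average: (5/6)·(3/4) + (1/6)·(7/4) = 11/12.

11/12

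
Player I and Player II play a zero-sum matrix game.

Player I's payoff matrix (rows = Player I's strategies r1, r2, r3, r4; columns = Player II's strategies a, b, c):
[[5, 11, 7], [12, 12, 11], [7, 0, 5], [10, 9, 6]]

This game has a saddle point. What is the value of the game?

Row minima: 5, 11, 0, 6 → Player I's maximin is 11.
Column maxima: 12, 12, 11 → Player II's minimax is 11.
They coincide at (r2, c), so the value is 11.

11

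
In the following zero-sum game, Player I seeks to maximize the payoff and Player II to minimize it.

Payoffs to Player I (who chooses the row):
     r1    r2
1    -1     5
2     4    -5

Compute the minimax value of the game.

Row minima are -1 and -5, so Player I's maximin is -1; column maxima are 4 and 5, so Player II's minimax is 4. These differ, so the equilibrium is in mixed strategies.
Let Player I play 1 with probability p. Player II is indifferent when −p + 4(1−p) = 5p − 5(1−p), giving p = 3/5.
Let Player II play r1 with probability q. Player I is indifferent when −q + 5(1−q) = 4q − 5(1−q), giving q = 2/3.
The value is -1·(2/3) + (5)·(1/3) = 1.

1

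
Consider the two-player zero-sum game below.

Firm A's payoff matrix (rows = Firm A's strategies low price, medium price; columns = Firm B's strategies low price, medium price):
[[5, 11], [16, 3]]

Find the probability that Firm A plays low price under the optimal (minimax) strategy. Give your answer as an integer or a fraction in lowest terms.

Row minima are 5 and 3, so Firm A's maximin is 5; column maxima are 16 and 11, so Firm B's minimax is 11. These differ, so the equilibrium is in mixed strategies.
Let Firm A play low price with probability p. Firm B is indifferent when 5p + 16(1−p) = 11p + 3(1−p), giving p = 13/19.

13/19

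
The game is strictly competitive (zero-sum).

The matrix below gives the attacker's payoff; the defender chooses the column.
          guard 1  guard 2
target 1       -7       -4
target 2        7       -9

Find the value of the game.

Row minima are -7 and -9, so the attacker's maximin is -7; column maxima are 7 and -4, so the defender's minimax is -4. These differ, so the equilibrium is in mixed strategies.
Let the attacker play target 1 with probability p. The defender is indifferent when −7p + 7(1−p) = −4p − 9(1−p), giving p = 16/19.
Let the defender play guard 1 with probability q. The attacker is indifferent when −7q − 4(1−q) = 7q − 9(1−q), giving q = 5/19.
The value is -7·(5/19) + (-4)·(14/19) = -91/19.

-91/19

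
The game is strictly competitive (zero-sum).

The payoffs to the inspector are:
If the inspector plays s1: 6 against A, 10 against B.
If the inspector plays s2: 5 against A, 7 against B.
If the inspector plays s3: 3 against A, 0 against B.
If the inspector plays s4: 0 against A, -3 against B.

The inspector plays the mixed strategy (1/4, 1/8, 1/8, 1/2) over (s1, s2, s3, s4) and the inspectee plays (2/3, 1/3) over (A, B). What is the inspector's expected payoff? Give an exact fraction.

55/24

Against (2/3, 1/3), each row's expected payoff is s1: 22/3; s2: 17/3; s3: 2; s4: -1.
Taking the (1/4, 1/8, 1/8, 1/2)-weighted average: (1/4)·(22/3) + (1/8)·(17/3) + (1/8)·(2) + (1/2)·(-1) = 55/24.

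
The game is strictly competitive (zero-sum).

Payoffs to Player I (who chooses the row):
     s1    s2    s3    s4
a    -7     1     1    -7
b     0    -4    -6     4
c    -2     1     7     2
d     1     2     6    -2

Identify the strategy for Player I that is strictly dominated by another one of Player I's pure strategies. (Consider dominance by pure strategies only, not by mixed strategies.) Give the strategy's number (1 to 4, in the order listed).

1

Compare a with d: 1 > -7, 2 > 1, 6 > 1, -2 > -7.
So d strictly dominates a for Player I; a is strictly dominated.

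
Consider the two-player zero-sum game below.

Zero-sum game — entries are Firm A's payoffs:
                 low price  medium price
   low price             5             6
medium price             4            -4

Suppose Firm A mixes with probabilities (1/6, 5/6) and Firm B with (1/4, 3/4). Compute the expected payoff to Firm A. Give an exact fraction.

-17/24

Against (1/4, 3/4), each row's expected payoff is low price: 23/4; medium price: -2.
Taking the (1/6, 5/6)-weighted average: (1/6)·(23/4) + (5/6)·(-2) = -17/24.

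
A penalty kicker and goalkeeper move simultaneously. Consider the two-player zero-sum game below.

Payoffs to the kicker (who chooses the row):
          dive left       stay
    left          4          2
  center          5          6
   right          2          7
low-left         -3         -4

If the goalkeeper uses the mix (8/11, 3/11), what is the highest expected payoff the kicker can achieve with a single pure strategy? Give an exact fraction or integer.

58/11

left: (4)·(8/11) + (2)·(3/11) = 38/11.
center: (5)·(8/11) + (6)·(3/11) = 58/11.
right: (2)·(8/11) + (7)·(3/11) = 37/11.
low-left: (-3)·(8/11) + (-4)·(3/11) = -36/11.
The best pure response is center with expected payoff 58/11.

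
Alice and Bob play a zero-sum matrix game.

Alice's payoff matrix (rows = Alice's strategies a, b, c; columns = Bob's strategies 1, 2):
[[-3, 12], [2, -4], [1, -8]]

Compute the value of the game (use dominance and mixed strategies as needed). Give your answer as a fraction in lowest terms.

4/7

Row c is strictly dominated by row b, so Alice never plays it.
The remaining 2×2 game on (a, b) × (1, 2) has no saddle point. Let Alice play a with probability p; indifference gives −3p + 2(1−p) = 12p − 4(1−p), so p = 2/7.
Similarly Bob's optimal q on 1 is 16/21, and the value is -3·(16/21) + (12)·(5/21) = 4/7.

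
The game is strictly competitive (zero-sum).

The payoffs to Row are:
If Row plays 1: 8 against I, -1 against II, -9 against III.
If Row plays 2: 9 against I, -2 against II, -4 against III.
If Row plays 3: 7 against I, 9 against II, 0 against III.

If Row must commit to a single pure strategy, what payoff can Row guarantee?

The worst-case payoff for each row is 1: -9, 2: -4, 3: 0.
The best of these is 0.

0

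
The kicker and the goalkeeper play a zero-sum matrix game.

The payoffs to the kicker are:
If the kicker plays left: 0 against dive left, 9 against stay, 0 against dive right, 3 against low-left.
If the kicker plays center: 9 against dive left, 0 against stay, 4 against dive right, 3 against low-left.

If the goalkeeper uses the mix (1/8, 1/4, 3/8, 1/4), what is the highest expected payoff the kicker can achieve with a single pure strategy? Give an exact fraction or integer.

left: (0)·(1/8) + (9)·(1/4) + (0)·(3/8) + (3)·(1/4) = 3.
center: (9)·(1/8) + (0)·(1/4) + (4)·(3/8) + (3)·(1/4) = 27/8.
The best pure response is center with expected payoff 27/8.

27/8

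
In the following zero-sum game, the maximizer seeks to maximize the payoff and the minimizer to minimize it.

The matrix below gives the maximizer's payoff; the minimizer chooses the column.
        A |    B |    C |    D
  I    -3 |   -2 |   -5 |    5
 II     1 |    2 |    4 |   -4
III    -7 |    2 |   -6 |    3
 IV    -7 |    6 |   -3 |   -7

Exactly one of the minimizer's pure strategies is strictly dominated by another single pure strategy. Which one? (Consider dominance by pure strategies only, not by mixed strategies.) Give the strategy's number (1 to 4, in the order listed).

2

The minimizer prefers columns that give the maximizer less. Compare B with A: -3 < -2, 1 < 2, -7 < 2, -7 < 6.
So A strictly dominates B for the minimizer; B is strictly dominated.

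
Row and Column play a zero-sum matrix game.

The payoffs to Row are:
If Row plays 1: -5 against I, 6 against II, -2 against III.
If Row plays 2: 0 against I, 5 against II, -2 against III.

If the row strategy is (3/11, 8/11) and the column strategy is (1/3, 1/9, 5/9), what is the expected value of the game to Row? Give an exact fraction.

-97/99

Against (1/3, 1/9, 5/9), each row's expected payoff is 1: -19/9; 2: -5/9.
Taking the (3/11, 8/11)-weighted average: (3/11)·(-19/9) + (8/11)·(-5/9) = -97/99.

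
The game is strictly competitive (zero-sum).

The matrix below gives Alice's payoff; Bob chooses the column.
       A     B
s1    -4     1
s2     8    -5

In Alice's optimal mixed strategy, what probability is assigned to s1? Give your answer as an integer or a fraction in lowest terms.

Row minima are -4 and -5, so Alice's maximin is -4; column maxima are 8 and 1, so Bob's minimax is 1. These differ, so the equilibrium is in mixed strategies.
Let Alice play s1 with probability p. Bob is indifferent when −4p + 8(1−p) = p − 5(1−p), giving p = 13/18.

13/18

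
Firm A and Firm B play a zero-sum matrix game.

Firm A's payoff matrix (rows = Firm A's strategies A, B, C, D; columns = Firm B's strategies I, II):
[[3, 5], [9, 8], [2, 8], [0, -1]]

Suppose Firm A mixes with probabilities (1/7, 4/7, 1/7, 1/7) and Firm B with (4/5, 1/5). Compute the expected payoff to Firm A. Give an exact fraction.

208/35

Against (4/5, 1/5), each row's expected payoff is A: 17/5; B: 44/5; C: 16/5; D: -1/5.
Taking the (1/7, 4/7, 1/7, 1/7)-weighted average: (1/7)·(17/5) + (4/7)·(44/5) + (1/7)·(16/5) + (1/7)·(-1/5) = 208/35.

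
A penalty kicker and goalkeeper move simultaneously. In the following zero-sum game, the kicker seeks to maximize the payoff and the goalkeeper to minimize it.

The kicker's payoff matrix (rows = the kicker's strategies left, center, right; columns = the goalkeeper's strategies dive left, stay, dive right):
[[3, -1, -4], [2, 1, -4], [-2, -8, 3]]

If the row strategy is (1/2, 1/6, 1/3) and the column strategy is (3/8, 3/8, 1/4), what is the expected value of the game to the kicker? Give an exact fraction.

-53/48

Against (3/8, 3/8, 1/4), each row's expected payoff is left: -1/4; center: 1/8; right: -3.
Taking the (1/2, 1/6, 1/3)-weighted average: (1/2)·(-1/4) + (1/6)·(1/8) + (1/3)·(-3) = -53/48.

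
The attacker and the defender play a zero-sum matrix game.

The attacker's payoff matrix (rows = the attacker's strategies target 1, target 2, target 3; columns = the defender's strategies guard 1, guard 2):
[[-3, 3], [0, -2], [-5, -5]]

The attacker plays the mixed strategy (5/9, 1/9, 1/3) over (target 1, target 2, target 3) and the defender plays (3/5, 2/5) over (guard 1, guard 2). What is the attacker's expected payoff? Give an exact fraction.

Against (3/5, 2/5), each row's expected payoff is target 1: -3/5; target 2: -4/5; target 3: -5.
Taking the (5/9, 1/9, 1/3)-weighted average: (5/9)·(-3/5) + (1/9)·(-4/5) + (1/3)·(-5) = -94/45.

-94/45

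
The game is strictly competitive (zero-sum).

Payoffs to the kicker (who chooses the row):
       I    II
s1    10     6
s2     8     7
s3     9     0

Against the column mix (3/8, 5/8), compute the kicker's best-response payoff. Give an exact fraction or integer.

s1: (10)·(3/8) + (6)·(5/8) = 15/2.
s2: (8)·(3/8) + (7)·(5/8) = 59/8.
s3: (9)·(3/8) + (0)·(5/8) = 27/8.
The best pure response is s1 with expected payoff 15/2.

15/2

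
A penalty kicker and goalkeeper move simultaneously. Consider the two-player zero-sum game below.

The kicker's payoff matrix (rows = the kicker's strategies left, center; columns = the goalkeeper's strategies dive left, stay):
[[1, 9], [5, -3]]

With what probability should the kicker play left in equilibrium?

Row minima are 1 and -3, so the kicker's maximin is 1; column maxima are 5 and 9, so the goalkeeper's minimax is 5. These differ, so the equilibrium is in mixed strategies.
Let the kicker play left with probability p. The goalkeeper is indifferent when p + 5(1−p) = 9p − 3(1−p), giving p = 1/2.

1/2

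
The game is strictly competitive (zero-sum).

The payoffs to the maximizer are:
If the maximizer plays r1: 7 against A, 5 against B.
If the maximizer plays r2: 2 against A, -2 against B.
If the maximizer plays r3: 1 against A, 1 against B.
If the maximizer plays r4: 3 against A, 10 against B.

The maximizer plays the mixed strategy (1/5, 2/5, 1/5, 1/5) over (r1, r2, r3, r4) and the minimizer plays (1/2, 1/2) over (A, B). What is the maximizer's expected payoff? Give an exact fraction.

Against (1/2, 1/2), each row's expected payoff is r1: 6; r2: 0; r3: 1; r4: 13/2.
Taking the (1/5, 2/5, 1/5, 1/5)-weighted average: (1/5)·(6) + (2/5)·(0) + (1/5)·(1) + (1/5)·(13/2) = 27/10.

27/10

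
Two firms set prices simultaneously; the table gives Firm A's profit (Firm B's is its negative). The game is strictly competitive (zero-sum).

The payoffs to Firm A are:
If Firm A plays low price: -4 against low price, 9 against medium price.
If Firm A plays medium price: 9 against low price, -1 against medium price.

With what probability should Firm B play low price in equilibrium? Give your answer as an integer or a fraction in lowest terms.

Row minima are -4 and -1, so Firm A's maximin is -1; column maxima are 9 and 9, so Firm B's minimax is 9. These differ, so the equilibrium is in mixed strategies.
Let Firm B play low price with probability q. Firm A is indifferent when −4q + 9(1−q) = 9q − (1−q), giving q = 10/23.

10/23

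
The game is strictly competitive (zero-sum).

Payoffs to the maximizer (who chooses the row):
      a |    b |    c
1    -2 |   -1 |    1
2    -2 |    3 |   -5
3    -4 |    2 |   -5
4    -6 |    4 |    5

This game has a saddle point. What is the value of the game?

Row minima: -2, -5, -5, -6 → the maximizer's maximin is -2.
Column maxima: -2, 4, 5 → the minimizer's minimax is -2.
They coincide at (1, a), so the value is -2.

-2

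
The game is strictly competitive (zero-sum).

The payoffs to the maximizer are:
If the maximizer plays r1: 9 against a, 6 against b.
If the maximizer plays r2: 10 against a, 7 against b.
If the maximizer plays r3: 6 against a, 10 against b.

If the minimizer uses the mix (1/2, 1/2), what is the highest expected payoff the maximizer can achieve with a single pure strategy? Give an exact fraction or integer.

17/2

r1: (9)·(1/2) + (6)·(1/2) = 15/2.
r2: (10)·(1/2) + (7)·(1/2) = 17/2.
r3: (6)·(1/2) + (10)·(1/2) = 8.
The best pure response is r2 with expected payoff 17/2.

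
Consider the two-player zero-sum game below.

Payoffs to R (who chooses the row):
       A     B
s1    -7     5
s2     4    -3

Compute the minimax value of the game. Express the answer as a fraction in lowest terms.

Row minima are -7 and -3, so R's maximin is -3; column maxima are 4 and 5, so C's minimax is 4. These differ, so the equilibrium is in mixed strategies.
Let R play s1 with probability p. C is indifferent when −7p + 4(1−p) = 5p − 3(1−p), giving p = 7/19.
Let C play A with probability q. R is indifferent when −7q + 5(1−q) = 4q − 3(1−q), giving q = 8/19.
The value is -7·(8/19) + (5)·(11/19) = -1/19.

-1/19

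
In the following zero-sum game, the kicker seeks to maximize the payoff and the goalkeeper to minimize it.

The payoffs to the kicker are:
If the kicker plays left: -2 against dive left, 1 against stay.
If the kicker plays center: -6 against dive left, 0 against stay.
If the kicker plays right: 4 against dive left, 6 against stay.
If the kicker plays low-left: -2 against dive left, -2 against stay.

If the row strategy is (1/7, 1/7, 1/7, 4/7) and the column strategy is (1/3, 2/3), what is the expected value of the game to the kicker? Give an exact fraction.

Against (1/3, 2/3), each row's expected payoff is left: 0; center: -2; right: 16/3; low-left: -2.
Taking the (1/7, 1/7, 1/7, 4/7)-weighted average: (1/7)·(0) + (1/7)·(-2) + (1/7)·(16/3) + (4/7)·(-2) = -2/3.

-2/3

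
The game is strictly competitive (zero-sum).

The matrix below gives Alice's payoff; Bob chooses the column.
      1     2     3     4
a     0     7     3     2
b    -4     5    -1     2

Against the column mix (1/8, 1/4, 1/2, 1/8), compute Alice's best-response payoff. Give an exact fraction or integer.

a: (0)·(1/8) + (7)·(1/4) + (3)·(1/2) + (2)·(1/8) = 7/2.
b: (-4)·(1/8) + (5)·(1/4) + (-1)·(1/2) + (2)·(1/8) = 1/2.
The best pure response is a with expected payoff 7/2.

7/2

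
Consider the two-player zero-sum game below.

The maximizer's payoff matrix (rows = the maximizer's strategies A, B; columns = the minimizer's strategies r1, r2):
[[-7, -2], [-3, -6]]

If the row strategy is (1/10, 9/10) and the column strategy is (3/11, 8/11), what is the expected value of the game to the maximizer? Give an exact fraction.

Against (3/11, 8/11), each row's expected payoff is A: -37/11; B: -57/11.
Taking the (1/10, 9/10)-weighted average: (1/10)·(-37/11) + (9/10)·(-57/11) = -5.

-5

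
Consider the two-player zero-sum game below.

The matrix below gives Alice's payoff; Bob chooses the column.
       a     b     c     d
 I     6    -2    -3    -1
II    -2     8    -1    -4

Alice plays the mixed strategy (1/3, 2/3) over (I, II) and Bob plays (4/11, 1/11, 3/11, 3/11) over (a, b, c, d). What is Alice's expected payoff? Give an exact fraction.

Against (4/11, 1/11, 3/11, 3/11), each row's expected payoff is I: 10/11; II: -15/11.
Taking the (1/3, 2/3)-weighted average: (1/3)·(10/11) + (2/3)·(-15/11) = -20/33.

-20/33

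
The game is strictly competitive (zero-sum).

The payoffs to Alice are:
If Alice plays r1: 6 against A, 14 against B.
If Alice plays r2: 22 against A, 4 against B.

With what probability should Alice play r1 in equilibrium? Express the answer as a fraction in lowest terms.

Row minima are 6 and 4, so Alice's maximin is 6; column maxima are 22 and 14, so Bob's minimax is 14. These differ, so the equilibrium is in mixed strategies.
Let Alice play r1 with probability p. Bob is indifferent when 6p + 22(1−p) = 14p + 4(1−p), giving p = 9/13.

9/13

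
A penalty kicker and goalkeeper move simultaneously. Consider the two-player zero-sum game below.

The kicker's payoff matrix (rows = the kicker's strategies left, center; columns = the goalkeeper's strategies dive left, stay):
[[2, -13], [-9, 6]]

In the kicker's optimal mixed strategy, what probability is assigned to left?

Row minima are -13 and -9, so the kicker's maximin is -9; column maxima are 2 and 6, so the goalkeeper's minimax is 2. These differ, so the equilibrium is in mixed strategies.
Let the kicker play left with probability p. The goalkeeper is indifferent when 2p − 9(1−p) = −13p + 6(1−p), giving p = 1/2.

1/2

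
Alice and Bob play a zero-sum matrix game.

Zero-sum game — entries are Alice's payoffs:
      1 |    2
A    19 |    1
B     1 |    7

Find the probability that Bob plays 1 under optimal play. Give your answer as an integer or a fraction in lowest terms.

1/4

Row minima are 1 and 1, so Alice's maximin is 1; column maxima are 19 and 7, so Bob's minimax is 7. These differ, so the equilibrium is in mixed strategies.
Let Bob play 1 with probability q. Alice is indifferent when 19q + (1−q) = q + 7(1−q), giving q = 1/4.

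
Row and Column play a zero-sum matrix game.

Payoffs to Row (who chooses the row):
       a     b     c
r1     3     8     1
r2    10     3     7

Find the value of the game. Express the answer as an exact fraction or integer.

53/11

Column a is strictly dominated by c for Column (it gives Row more in every row).
The remaining 2×2 game on (r1, r2) × (b, c) has no saddle point. Let Row play r1 with probability p; indifference gives 8p + 3(1−p) = p + 7(1−p), so p = 4/11.
Similarly Column's optimal q on b is 6/11, and the value is 8·(6/11) + (1)·(5/11) = 53/11.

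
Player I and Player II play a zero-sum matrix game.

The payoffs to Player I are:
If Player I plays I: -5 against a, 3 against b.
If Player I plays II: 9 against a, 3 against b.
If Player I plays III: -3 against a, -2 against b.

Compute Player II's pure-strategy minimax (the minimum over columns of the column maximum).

3

The worst case (largest entry) in each column is a: 9, b: 3.
The best (smallest) of these is 3.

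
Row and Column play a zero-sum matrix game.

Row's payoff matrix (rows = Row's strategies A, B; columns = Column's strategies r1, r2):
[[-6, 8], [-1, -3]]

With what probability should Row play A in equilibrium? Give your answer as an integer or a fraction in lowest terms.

1/8

Row minima are -6 and -3, so Row's maximin is -3; column maxima are -1 and 8, so Column's minimax is -1. These differ, so the equilibrium is in mixed strategies.
Let Row play A with probability p. Column is indifferent when −6p − (1−p) = 8p − 3(1−p), giving p = 1/8.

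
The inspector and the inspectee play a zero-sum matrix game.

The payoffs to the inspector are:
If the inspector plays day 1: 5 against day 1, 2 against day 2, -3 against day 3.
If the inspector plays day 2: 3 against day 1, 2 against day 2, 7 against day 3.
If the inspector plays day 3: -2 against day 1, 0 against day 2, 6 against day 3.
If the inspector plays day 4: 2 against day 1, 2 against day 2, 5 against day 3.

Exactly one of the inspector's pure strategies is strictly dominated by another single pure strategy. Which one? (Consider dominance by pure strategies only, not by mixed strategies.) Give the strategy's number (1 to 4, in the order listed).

Compare day 3 with day 2: 3 > -2, 2 > 0, 7 > 6.
So day 2 strictly dominates day 3 for the inspector; day 3 is strictly dominated.

3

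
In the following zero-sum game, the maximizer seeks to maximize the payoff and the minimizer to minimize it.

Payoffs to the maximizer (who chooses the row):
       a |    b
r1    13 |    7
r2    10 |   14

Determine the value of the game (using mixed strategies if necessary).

Row minima are 7 and 10, so the maximizer's maximin is 10; column maxima are 13 and 14, so the minimizer's minimax is 13. These differ, so the equilibrium is in mixed strategies.
Let the maximizer play r1 with probability p. The minimizer is indifferent when 13p + 10(1−p) = 7p + 14(1−p), giving p = 2/5.
Let the minimizer play a with probability q. The maximizer is indifferent when 13q + 7(1−q) = 10q + 14(1−q), giving q = 7/10.
The value is 13·(7/10) + (7)·(3/10) = 56/5.

56/5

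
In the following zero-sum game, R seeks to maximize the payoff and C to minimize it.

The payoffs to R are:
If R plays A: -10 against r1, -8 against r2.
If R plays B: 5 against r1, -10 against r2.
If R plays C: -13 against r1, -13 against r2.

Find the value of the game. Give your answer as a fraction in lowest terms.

Row C is strictly dominated by row A, so R never plays it.
The remaining 2×2 game on (A, B) × (r1, r2) has no saddle point. Let R play A with probability p; indifference gives −10p + 5(1−p) = −8p − 10(1−p), so p = 15/17.
Similarly C's optimal q on r1 is 2/17, and the value is -10·(2/17) + (-8)·(15/17) = -140/17.

-140/17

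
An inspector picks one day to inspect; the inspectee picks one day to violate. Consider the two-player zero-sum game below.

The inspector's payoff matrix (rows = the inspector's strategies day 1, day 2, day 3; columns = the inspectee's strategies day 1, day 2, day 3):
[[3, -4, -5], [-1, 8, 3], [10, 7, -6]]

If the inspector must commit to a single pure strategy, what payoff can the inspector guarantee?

The worst-case payoff for each row is day 1: -5, day 2: -1, day 3: -6.
The best of these is -1.

-1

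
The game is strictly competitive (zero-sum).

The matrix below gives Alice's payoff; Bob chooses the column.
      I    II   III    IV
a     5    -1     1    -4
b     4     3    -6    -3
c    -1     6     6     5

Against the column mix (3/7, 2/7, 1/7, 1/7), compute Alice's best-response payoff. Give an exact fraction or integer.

a: (5)·(3/7) + (-1)·(2/7) + (1)·(1/7) + (-4)·(1/7) = 10/7.
b: (4)·(3/7) + (3)·(2/7) + (-6)·(1/7) + (-3)·(1/7) = 9/7.
c: (-1)·(3/7) + (6)·(2/7) + (6)·(1/7) + (5)·(1/7) = 20/7.
The best pure response is c with expected payoff 20/7.

20/7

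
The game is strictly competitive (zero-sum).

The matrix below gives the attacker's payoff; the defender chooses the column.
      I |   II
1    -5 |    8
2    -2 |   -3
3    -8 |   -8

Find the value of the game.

Row 3 is strictly dominated by row 2, so the attacker never plays it.
The remaining 2×2 game on (1, 2) × (I, II) has no saddle point. Let the attacker play 1 with probability p; indifference gives −5p − 2(1−p) = 8p − 3(1−p), so p = 1/14.
Similarly the defender's optimal q on I is 11/14, and the value is -5·(11/14) + (8)·(3/14) = -31/14.

-31/14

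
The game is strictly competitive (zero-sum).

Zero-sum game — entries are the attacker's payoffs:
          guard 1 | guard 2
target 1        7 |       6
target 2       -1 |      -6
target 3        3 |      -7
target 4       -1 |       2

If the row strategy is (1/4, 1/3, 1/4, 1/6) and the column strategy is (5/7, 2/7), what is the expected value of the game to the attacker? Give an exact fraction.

37/42

Against (5/7, 2/7), each row's expected payoff is target 1: 47/7; target 2: -17/7; target 3: 1/7; target 4: -1/7.
Taking the (1/4, 1/3, 1/4, 1/6)-weighted average: (1/4)·(47/7) + (1/3)·(-17/7) + (1/4)·(1/7) + (1/6)·(-1/7) = 37/42.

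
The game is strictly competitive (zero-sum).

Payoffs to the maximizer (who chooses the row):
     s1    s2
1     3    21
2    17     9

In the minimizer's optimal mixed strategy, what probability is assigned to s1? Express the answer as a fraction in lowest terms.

6/13

Row minima are 3 and 9, so the maximizer's maximin is 9; column maxima are 17 and 21, so the minimizer's minimax is 17. These differ, so the equilibrium is in mixed strategies.
Let the minimizer play s1 with probability q. The maximizer is indifferent when 3q + 21(1−q) = 17q + 9(1−q), giving q = 6/13.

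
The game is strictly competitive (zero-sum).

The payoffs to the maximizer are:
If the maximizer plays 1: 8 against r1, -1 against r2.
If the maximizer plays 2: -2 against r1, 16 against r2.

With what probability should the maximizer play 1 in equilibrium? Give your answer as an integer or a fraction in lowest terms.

Row minima are -1 and -2, so the maximizer's maximin is -1; column maxima are 8 and 16, so the minimizer's minimax is 8. These differ, so the equilibrium is in mixed strategies.
Let the maximizer play 1 with probability p. The minimizer is indifferent when 8p − 2(1−p) = −p + 16(1−p), giving p = 2/3.

2/3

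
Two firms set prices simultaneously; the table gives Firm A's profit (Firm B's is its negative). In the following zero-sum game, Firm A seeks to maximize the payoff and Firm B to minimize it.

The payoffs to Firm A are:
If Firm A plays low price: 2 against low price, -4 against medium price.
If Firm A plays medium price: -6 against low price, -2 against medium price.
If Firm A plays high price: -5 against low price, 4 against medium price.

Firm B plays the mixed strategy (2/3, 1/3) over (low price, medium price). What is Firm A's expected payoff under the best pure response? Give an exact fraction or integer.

0

low price: (2)·(2/3) + (-4)·(1/3) = 0.
medium price: (-6)·(2/3) + (-2)·(1/3) = -14/3.
high price: (-5)·(2/3) + (4)·(1/3) = -2.
The best pure response is low price with expected payoff 0.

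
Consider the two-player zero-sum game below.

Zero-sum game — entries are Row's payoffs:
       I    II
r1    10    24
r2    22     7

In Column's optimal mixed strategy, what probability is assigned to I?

Row minima are 10 and 7, so Row's maximin is 10; column maxima are 22 and 24, so Column's minimax is 22. These differ, so the equilibrium is in mixed strategies.
Let Column play I with probability q. Row is indifferent when 10q + 24(1−q) = 22q + 7(1−q), giving q = 17/29.

17/29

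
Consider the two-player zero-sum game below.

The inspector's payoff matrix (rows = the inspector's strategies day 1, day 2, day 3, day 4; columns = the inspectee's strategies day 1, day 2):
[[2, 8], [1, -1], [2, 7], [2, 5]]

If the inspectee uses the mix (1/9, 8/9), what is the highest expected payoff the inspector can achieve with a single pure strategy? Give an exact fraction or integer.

22/3

day 1: (2)·(1/9) + (8)·(8/9) = 22/3.
day 2: (1)·(1/9) + (-1)·(8/9) = -7/9.
day 3: (2)·(1/9) + (7)·(8/9) = 58/9.
day 4: (2)·(1/9) + (5)·(8/9) = 14/3.
The best pure response is day 1 with expected payoff 22/3.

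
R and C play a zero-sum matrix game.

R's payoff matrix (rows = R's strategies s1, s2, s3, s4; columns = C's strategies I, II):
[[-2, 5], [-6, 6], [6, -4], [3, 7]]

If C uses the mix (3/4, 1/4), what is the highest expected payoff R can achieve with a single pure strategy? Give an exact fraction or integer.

4

s1: (-2)·(3/4) + (5)·(1/4) = -1/4.
s2: (-6)·(3/4) + (6)·(1/4) = -3.
s3: (6)·(3/4) + (-4)·(1/4) = 7/2.
s4: (3)·(3/4) + (7)·(1/4) = 4.
The best pure response is s4 with expected payoff 4.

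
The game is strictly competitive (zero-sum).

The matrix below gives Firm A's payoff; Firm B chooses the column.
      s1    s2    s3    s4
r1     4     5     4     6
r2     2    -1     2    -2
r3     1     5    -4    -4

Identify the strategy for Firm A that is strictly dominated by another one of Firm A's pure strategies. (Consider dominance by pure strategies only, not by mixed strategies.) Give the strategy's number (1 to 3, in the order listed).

Compare r2 with r1: 4 > 2, 5 > -1, 4 > 2, 6 > -2.
So r1 strictly dominates r2 for Firm A; r2 is strictly dominated.

2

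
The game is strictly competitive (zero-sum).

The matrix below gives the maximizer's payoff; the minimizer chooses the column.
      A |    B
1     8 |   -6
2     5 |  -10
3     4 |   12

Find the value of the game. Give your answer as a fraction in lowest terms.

60/11

Row 2 is strictly dominated by row 1, so the maximizer never plays it.
The remaining 2×2 game on (1, 3) × (A, B) has no saddle point. Let the maximizer play 1 with probability p; indifference gives 8p + 4(1−p) = −6p + 12(1−p), so p = 4/11.
Similarly the minimizer's optimal q on A is 9/11, and the value is 8·(9/11) + (-6)·(2/11) = 60/11.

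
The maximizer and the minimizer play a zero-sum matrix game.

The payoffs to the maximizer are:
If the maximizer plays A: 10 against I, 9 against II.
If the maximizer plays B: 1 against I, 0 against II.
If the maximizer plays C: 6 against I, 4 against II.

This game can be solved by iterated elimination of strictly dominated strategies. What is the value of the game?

Column I is strictly dominated by II for the minimizer (9<10, 0<1, 4<6); eliminate I.
Row C is strictly dominated by row A (9>4); eliminate C.
Row B is strictly dominated by row A (9>0); eliminate B.
Only (A, II) remains, with payoff 9.

9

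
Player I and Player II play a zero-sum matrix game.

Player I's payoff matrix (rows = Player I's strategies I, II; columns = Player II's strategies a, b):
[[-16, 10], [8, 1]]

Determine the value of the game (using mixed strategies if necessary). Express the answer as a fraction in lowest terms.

Row minima are -16 and 1, so Player I's maximin is 1; column maxima are 8 and 10, so Player II's minimax is 8. These differ, so the equilibrium is in mixed strategies.
Let Player I play I with probability p. Player II is indifferent when −16p + 8(1−p) = 10p + (1−p), giving p = 7/33.
Let Player II play a with probability q. Player I is indifferent when −16q + 10(1−q) = 8q + (1−q), giving q = 3/11.
The value is -16·(3/11) + (10)·(8/11) = 32/11.

32/11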